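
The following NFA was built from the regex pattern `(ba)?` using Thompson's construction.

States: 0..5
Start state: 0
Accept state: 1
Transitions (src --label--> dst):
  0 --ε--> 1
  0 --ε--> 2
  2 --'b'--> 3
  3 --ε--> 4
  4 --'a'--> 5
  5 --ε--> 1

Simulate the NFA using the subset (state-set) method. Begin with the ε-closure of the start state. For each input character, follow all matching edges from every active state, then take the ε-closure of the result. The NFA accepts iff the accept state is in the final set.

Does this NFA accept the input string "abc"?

Answer: REJECT

Trace:
initial (ε-close {0}): {0,1,2}
'a' @ 1: {}  — state set empty
rest 'bc' ignored (set empty)
end set {} — state 1 not in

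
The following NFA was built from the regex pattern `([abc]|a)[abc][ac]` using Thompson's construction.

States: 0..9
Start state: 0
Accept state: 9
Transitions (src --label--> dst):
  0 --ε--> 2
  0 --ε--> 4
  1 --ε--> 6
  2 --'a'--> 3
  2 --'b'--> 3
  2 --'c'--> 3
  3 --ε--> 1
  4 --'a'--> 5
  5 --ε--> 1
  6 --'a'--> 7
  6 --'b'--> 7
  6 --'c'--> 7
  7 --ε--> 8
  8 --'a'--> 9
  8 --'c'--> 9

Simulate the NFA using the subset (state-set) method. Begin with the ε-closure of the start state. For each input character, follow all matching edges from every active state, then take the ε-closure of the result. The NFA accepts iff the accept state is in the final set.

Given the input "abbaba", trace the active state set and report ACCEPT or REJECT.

Answer: REJECT

Trace:
start: ε-closure({0}) = {0,2,4}
'a' @ 1: {1,3,5,6}
'b' @ 2: {7,8}
'b' @ 3: {}  — no active states
rest 'aba' ignored (set empty)
final: {}; accept 9 not in set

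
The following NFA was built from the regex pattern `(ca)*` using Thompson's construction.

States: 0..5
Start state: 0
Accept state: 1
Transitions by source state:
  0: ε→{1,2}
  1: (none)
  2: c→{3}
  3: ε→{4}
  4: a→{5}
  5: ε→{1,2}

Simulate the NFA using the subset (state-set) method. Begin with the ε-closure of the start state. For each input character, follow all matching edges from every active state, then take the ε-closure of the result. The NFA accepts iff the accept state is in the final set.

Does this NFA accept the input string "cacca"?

initial (ε-close {0}): {0,1,2}
'c' @ 1: {3,4}
'a' @ 2: {1,2,5}  (accept∈set)
'c' @ 3: {3,4}
'c' @ 4: {}  — dead — no transitions
rest 'a' ignored (set empty)
end set {} — state 1 not in

Answer: REJECT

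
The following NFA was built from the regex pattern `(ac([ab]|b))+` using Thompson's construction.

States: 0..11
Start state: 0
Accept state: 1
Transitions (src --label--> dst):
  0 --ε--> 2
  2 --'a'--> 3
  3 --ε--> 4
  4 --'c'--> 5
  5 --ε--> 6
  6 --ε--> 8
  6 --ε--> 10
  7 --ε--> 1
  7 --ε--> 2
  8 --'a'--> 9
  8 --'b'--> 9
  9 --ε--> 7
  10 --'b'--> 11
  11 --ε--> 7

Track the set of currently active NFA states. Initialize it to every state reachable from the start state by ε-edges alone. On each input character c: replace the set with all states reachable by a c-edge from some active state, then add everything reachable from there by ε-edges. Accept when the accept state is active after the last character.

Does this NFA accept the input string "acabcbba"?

S₀ = ε-closure({0}) = {0,2}
'a' @ 1: {3,4}
'c' @ 2: {5,6,8,10}
'a' @ 3: {1,2,7,9}  (accept∈set)
'b' @ 4: {}  — dead — no transitions
rest 'cbba' ignored (set empty)
after full input: {}  (accept=1 not in)

Answer: REJECT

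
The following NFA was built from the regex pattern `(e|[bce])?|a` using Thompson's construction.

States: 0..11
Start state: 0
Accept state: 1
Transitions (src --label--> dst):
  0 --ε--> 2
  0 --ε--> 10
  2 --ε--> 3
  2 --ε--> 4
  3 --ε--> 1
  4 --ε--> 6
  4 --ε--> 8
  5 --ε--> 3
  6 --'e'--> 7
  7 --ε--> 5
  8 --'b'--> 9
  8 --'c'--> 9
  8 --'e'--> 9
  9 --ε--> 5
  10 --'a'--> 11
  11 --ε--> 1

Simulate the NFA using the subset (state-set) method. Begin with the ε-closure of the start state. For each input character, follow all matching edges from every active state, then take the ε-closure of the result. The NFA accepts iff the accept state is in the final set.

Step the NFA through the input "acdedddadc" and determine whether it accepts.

start: ε-closure({0}) = {0,1,2,3,4,6,8,10}
'a' @ 1: {1,11}  [accepting]
'c' @ 2: {}  — no active states
rest 'dedddadc' ignored (set empty)
end set {} — state 1 not in

Answer: REJECT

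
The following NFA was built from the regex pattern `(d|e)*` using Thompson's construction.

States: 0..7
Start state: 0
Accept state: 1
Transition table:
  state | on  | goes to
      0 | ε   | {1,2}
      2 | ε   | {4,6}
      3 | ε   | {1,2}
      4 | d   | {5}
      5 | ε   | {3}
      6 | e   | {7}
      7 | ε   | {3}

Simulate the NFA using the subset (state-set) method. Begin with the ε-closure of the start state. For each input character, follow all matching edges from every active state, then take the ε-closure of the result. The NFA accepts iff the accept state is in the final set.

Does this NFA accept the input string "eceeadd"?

Answer: REJECT

Derivation:
initial (ε-close {0}): {0,1,2,4,6}
'e' @ 1: {1,2,3,4,6,7}  (accept∈set)
'c' @ 2: {}  — no active states
rest 'eeadd' ignored (set empty)
after full input: {}  (accept=1 not in)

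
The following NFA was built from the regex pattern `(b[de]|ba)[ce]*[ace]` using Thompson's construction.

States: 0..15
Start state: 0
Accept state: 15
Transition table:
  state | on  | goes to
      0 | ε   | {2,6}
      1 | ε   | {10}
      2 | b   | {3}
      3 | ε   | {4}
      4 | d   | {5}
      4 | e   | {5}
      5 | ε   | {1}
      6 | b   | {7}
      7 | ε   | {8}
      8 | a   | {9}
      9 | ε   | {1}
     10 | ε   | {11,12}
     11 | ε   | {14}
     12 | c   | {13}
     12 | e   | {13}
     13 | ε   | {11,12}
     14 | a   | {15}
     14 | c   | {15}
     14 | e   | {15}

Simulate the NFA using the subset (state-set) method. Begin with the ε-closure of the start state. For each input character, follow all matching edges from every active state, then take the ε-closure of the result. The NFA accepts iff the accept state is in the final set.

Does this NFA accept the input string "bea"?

Answer: ACCEPT

Derivation:
initial (ε-close {0}): {0,2,6}
'b' @ 1: {3,4,7,8}
'e' @ 2: {1,5,10,11,12,14}
'a' @ 3: {15}  (accept∈set)
after full input: {15}  (accept=15 in)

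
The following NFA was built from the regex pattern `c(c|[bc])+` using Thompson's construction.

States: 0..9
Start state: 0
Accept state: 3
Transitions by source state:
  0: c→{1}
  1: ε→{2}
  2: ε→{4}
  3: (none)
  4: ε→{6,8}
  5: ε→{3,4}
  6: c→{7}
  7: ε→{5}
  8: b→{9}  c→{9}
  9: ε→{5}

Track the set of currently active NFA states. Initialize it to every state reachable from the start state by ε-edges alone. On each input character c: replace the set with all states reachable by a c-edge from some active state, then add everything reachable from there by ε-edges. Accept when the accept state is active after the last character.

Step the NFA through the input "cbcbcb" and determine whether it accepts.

start: ε-closure({0}) = {0}
'c' @ 1: {1,2,4,6,8}
'b' @ 2: {3,4,5,6,8,9}  [accepting]
'c' @ 3: {3,4,5,6,7,8,9}  [accepting]
'b' @ 4: {3,4,5,6,8,9}  [accepting]
'c' @ 5: {3,4,5,6,7,8,9}  [accepting]
'b' @ 6: {3,4,5,6,8,9}  [accepting]
final: {3,4,5,6,8,9}; accept 3 in set

Answer: ACCEPT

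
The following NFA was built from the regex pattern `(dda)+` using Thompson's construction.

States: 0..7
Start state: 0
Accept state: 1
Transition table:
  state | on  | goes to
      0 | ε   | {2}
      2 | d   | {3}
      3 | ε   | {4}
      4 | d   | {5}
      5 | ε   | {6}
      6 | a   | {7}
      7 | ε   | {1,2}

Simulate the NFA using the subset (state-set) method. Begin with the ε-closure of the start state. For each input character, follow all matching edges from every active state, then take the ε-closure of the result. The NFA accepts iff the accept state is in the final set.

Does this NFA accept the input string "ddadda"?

Answer: ACCEPT

Steps:
initial (ε-close {0}): {0,2}
'd' @ 1: {3,4}
'd' @ 2: {5,6}
'a' @ 3: {1,2,7}  ✓accept
'd' @ 4: {3,4}
'd' @ 5: {5,6}
'a' @ 6: {1,2,7}  ✓accept
end set {1,2,7} — state 1 in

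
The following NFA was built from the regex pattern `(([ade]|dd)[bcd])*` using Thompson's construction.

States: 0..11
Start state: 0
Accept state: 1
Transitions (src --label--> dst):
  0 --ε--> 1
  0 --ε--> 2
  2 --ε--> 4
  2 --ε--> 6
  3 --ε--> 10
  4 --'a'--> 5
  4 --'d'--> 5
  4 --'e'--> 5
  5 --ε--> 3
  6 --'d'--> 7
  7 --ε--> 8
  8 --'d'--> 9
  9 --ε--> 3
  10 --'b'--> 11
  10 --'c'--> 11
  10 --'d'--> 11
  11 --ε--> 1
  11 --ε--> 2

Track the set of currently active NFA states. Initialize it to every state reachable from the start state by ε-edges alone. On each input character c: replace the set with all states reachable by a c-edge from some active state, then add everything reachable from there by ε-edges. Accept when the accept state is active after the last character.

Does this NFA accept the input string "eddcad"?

start: ε-closure({0}) = {0,1,2,4,6}
'e' @ 1: {3,5,10}
'd' @ 2: {1,2,4,6,11}  (accept∈set)
'd' @ 3: {3,5,7,8,10}
'c' @ 4: {1,2,4,6,11}  (accept∈set)
'a' @ 5: {3,5,10}
'd' @ 6: {1,2,4,6,11}  (accept∈set)
end set {1,2,4,6,11} — state 1 in

Answer: ACCEPT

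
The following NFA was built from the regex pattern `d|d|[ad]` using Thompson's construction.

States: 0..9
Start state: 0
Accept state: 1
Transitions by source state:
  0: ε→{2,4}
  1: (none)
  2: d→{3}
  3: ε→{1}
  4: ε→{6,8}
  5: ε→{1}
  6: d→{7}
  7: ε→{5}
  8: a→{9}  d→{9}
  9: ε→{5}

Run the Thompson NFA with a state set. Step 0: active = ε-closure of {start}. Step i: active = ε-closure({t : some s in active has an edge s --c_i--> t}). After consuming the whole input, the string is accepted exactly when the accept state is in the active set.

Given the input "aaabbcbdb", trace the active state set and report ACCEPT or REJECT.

Answer: REJECT

Steps:
start: ε-closure({0}) = {0,2,4,6,8}
'a' @ 1: {1,5,9}  ✓accept
'a' @ 2: {}  — dead — no transitions
rest 'abbcbdb' ignored (set empty)
final: {}; accept 1 not in set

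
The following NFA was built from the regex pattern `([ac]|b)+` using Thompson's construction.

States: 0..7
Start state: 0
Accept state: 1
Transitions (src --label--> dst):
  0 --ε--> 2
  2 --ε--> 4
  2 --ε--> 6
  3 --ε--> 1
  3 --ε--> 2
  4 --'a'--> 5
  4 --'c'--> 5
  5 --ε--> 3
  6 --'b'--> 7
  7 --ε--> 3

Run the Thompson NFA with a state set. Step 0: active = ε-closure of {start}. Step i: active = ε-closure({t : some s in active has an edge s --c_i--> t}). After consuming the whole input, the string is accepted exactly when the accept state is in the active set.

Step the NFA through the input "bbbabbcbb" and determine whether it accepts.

start: ε-closure({0}) = {0,2,4,6}
'b' @ 1: {1,2,3,4,6,7}  ✓accept
'b' @ 2: {1,2,3,4,6,7}  ✓accept
'b' @ 3: {1,2,3,4,6,7}  ✓accept
'a' @ 4: {1,2,3,4,5,6}  ✓accept
'b' @ 5: {1,2,3,4,6,7}  ✓accept
'b' @ 6: {1,2,3,4,6,7}  ✓accept
'c' @ 7: {1,2,3,4,5,6}  ✓accept
'b' @ 8: {1,2,3,4,6,7}  ✓accept
'b' @ 9: {1,2,3,4,6,7}  ✓accept
end set {1,2,3,4,6,7} — state 1 in

Answer: ACCEPT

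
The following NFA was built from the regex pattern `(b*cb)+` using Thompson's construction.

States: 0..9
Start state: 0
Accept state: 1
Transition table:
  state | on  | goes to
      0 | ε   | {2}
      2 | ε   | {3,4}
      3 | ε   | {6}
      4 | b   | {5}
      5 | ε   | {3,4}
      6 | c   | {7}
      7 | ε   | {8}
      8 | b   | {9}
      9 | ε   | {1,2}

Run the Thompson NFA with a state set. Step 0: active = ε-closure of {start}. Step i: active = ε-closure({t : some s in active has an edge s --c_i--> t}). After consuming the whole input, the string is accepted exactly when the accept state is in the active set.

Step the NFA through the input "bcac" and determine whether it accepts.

Answer: REJECT

Trace:
start: ε-closure({0}) = {0,2,3,4,6}
'b' @ 1: {3,4,5,6}
'c' @ 2: {7,8}
'a' @ 3: {}  — state set empty
rest 'c' ignored (set empty)
end set {} — state 1 not in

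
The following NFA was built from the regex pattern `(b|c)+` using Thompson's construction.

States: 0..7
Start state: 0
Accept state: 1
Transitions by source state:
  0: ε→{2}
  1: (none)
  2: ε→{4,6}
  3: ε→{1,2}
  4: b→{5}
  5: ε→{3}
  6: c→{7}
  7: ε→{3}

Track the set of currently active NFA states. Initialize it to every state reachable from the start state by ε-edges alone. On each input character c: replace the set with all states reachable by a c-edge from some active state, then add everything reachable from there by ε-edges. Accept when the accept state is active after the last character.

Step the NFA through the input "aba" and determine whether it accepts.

Answer: REJECT

Derivation:
start: ε-closure({0}) = {0,2,4,6}
'a' @ 1: {}  — state set empty
rest 'ba' ignored (set empty)
after full input: {}  (accept=1 not in)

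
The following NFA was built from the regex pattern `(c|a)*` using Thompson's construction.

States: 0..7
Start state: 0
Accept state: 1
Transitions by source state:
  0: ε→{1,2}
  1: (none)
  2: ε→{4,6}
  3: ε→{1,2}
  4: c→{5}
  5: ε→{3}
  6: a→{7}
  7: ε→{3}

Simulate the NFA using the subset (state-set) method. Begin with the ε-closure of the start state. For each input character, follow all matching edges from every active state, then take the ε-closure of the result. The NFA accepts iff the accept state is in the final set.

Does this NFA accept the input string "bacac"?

Answer: REJECT

Steps:
initial (ε-close {0}): {0,1,2,4,6}
'b' @ 1: {}  — no active states
rest 'acac' ignored (set empty)
after full input: {}  (accept=1 not in)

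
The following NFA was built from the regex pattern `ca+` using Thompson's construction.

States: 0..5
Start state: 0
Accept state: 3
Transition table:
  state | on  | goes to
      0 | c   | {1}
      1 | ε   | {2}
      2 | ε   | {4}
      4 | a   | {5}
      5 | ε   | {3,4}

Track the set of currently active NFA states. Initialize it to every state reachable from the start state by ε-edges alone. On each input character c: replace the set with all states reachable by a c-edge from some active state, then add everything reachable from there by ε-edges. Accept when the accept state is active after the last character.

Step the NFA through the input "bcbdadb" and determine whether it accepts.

initial (ε-close {0}): {0}
'b' @ 1: {}  — no active states
rest 'cbdadb' ignored (set empty)
final: {}; accept 3 not in set

Answer: REJECT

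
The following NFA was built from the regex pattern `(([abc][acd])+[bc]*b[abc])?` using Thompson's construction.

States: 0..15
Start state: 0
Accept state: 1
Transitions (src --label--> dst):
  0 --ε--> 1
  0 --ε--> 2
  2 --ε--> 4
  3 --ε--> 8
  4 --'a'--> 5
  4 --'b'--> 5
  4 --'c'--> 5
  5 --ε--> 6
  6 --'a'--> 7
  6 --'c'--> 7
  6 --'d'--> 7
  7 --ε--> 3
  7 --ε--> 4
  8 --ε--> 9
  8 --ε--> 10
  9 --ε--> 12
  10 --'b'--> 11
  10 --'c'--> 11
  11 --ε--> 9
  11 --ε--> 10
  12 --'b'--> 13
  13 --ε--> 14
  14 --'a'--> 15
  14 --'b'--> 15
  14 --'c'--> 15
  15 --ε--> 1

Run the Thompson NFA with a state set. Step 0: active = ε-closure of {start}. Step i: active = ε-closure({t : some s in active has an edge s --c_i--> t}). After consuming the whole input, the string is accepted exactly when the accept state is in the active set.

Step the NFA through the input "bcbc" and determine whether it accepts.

Answer: ACCEPT

Derivation:
start: ε-closure({0}) = {0,1,2,4}
'b' @ 1: {5,6}
'c' @ 2: {3,4,7,8,9,10,12}
'b' @ 3: {5,6,9,10,11,12,13,14}
'c' @ 4: {1,3,4,7,8,9,10,11,12,15}  (accept∈set)
after full input: {1,3,4,7,8,9,10,11,12,15}  (accept=1 in)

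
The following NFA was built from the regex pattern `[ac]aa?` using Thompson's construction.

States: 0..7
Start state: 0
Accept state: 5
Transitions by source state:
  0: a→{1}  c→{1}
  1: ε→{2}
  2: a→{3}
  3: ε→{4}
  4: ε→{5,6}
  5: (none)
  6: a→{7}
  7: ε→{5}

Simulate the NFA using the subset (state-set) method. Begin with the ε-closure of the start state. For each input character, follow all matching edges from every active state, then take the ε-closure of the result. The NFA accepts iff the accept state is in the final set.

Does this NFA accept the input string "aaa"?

S₀ = ε-closure({0}) = {0}
'a' @ 1: {1,2}
'a' @ 2: {3,4,5,6}  [accepting]
'a' @ 3: {5,7}  [accepting]
end set {5,7} — state 5 in

Answer: ACCEPT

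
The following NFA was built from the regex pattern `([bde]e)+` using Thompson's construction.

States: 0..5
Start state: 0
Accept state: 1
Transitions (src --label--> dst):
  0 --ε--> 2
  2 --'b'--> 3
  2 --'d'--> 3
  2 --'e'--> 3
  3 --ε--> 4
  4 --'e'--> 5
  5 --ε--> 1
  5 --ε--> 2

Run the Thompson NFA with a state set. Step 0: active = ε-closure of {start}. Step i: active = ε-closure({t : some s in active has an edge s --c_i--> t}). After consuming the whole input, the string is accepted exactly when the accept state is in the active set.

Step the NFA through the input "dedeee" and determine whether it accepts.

Answer: ACCEPT

Derivation:
S₀ = ε-closure({0}) = {0,2}
'd' @ 1: {3,4}
'e' @ 2: {1,2,5}  (accept∈set)
'd' @ 3: {3,4}
'e' @ 4: {1,2,5}  (accept∈set)
'e' @ 5: {3,4}
'e' @ 6: {1,2,5}  (accept∈set)
after full input: {1,2,5}  (accept=1 in)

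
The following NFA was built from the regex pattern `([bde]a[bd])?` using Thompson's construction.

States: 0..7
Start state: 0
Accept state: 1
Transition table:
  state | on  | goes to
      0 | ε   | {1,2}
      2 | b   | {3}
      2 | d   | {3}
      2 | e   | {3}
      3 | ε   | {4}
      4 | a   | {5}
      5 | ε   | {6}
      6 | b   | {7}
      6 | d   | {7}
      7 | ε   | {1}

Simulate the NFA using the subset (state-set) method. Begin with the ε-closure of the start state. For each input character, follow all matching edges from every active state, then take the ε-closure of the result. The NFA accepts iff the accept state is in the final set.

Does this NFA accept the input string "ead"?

Answer: ACCEPT

Steps:
initial (ε-close {0}): {0,1,2}
'e' @ 1: {3,4}
'a' @ 2: {5,6}
'd' @ 3: {1,7}  (accept∈set)
end set {1,7} — state 1 in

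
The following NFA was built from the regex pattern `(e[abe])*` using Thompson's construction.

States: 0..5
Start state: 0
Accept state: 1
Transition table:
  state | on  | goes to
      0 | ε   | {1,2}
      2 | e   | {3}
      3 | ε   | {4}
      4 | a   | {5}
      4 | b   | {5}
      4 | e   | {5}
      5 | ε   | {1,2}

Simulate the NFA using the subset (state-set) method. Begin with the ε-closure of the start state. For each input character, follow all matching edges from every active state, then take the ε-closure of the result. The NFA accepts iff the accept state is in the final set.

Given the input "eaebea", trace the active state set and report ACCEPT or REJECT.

Answer: ACCEPT

Trace:
start: ε-closure({0}) = {0,1,2}
'e' @ 1: {3,4}
'a' @ 2: {1,2,5}  [accepting]
'e' @ 3: {3,4}
'b' @ 4: {1,2,5}  [accepting]
'e' @ 5: {3,4}
'a' @ 6: {1,2,5}  [accepting]
end set {1,2,5} — state 1 in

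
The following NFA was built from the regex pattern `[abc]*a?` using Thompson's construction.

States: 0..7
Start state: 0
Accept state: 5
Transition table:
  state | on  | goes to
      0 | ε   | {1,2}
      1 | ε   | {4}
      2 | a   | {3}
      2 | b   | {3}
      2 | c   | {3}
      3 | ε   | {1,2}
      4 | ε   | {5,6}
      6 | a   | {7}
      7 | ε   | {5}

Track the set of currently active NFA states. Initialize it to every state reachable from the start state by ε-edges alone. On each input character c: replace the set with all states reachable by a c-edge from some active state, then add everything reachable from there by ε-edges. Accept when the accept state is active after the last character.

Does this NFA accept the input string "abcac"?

initial (ε-close {0}): {0,1,2,4,5,6}
'a' @ 1: {1,2,3,4,5,6,7}  (accept∈set)
'b' @ 2: {1,2,3,4,5,6}  (accept∈set)
'c' @ 3: {1,2,3,4,5,6}  (accept∈set)
'a' @ 4: {1,2,3,4,5,6,7}  (accept∈set)
'c' @ 5: {1,2,3,4,5,6}  (accept∈set)
after full input: {1,2,3,4,5,6}  (accept=5 in)

Answer: ACCEPT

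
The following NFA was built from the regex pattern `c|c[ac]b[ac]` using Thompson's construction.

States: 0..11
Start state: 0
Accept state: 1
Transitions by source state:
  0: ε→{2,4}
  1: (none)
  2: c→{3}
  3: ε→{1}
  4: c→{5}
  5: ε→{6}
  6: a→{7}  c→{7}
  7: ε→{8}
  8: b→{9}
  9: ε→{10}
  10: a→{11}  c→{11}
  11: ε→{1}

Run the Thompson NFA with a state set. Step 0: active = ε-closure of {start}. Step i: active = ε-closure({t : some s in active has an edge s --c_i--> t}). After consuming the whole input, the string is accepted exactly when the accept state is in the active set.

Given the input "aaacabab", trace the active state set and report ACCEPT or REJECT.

S₀ = ε-closure({0}) = {0,2,4}
'a' @ 1: {}  — state set empty
rest 'aacabab' ignored (set empty)
final: {}; accept 1 not in set

Answer: REJECT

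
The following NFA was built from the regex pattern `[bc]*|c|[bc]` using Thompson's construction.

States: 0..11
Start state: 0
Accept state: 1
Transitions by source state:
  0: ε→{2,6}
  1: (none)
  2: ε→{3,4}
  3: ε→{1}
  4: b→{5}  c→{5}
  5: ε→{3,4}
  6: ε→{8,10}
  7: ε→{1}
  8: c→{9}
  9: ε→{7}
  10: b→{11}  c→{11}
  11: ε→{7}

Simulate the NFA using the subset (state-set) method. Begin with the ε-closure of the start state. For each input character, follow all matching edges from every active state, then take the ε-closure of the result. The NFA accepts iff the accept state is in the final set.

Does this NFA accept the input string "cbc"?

start: ε-closure({0}) = {0,1,2,3,4,6,8,10}
'c' @ 1: {1,3,4,5,7,9,11}  (accept∈set)
'b' @ 2: {1,3,4,5}  (accept∈set)
'c' @ 3: {1,3,4,5}  (accept∈set)
end set {1,3,4,5} — state 1 in

Answer: ACCEPT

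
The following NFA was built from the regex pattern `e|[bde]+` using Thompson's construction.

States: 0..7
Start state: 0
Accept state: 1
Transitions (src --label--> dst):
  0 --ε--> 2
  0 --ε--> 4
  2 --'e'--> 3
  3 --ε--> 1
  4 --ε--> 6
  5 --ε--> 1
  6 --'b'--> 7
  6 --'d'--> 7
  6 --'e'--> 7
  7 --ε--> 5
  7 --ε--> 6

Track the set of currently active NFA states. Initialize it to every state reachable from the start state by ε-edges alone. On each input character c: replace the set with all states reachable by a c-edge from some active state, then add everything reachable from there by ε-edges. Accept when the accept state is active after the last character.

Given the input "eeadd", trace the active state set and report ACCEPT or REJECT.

Answer: REJECT

Trace:
initial (ε-close {0}): {0,2,4,6}
'e' @ 1: {1,3,5,6,7}  ✓accept
'e' @ 2: {1,5,6,7}  ✓accept
'a' @ 3: {}  — no active states
rest 'dd' ignored (set empty)
end set {} — state 1 not in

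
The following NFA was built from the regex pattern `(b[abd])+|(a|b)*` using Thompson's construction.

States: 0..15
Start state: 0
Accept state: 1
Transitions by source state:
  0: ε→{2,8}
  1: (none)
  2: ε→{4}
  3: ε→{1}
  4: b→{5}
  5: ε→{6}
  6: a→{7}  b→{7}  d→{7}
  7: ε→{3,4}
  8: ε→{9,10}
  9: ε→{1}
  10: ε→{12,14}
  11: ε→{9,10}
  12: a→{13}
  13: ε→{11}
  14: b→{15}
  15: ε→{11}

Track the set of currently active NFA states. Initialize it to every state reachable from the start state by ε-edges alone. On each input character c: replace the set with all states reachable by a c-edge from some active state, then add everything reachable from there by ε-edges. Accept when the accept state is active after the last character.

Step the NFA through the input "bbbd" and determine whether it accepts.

S₀ = ε-closure({0}) = {0,1,2,4,8,9,10,12,14}
'b' @ 1: {1,5,6,9,10,11,12,14,15}  [accepting]
'b' @ 2: {1,3,4,7,9,10,11,12,14,15}  [accepting]
'b' @ 3: {1,5,6,9,10,11,12,14,15}  [accepting]
'd' @ 4: {1,3,4,7}  [accepting]
final: {1,3,4,7}; accept 1 in set

Answer: ACCEPT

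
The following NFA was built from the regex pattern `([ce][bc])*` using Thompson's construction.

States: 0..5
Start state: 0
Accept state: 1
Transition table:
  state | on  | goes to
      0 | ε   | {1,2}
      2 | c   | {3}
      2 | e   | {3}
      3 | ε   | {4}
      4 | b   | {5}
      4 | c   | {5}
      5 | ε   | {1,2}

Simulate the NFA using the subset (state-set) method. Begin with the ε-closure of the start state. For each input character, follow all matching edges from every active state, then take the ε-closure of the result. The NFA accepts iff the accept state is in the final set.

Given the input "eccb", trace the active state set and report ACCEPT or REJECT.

Answer: ACCEPT

Derivation:
initial (ε-close {0}): {0,1,2}
'e' @ 1: {3,4}
'c' @ 2: {1,2,5}  ✓accept
'c' @ 3: {3,4}
'b' @ 4: {1,2,5}  ✓accept
end set {1,2,5} — state 1 in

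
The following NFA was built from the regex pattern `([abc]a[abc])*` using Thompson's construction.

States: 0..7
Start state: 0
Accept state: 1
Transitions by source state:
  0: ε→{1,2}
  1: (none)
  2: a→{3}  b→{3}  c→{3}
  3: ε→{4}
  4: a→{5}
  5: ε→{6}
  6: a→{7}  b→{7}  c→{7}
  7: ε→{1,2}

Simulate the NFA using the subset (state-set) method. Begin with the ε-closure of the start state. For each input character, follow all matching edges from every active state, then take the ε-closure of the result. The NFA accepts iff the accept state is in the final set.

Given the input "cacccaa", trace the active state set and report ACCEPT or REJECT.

Answer: REJECT

Trace:
initial (ε-close {0}): {0,1,2}
'c' @ 1: {3,4}
'a' @ 2: {5,6}
'c' @ 3: {1,2,7}  [accepting]
'c' @ 4: {3,4}
'c' @ 5: {}  — no active states
rest 'aa' ignored (set empty)
after full input: {}  (accept=1 not in)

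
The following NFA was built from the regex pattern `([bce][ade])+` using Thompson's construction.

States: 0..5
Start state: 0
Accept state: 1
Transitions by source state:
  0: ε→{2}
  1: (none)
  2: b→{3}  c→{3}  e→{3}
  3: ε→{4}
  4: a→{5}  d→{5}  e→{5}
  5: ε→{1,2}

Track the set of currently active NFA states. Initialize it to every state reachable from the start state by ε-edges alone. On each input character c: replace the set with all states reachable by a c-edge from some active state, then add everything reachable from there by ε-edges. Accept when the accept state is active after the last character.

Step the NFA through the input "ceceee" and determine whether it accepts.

initial (ε-close {0}): {0,2}
'c' @ 1: {3,4}
'e' @ 2: {1,2,5}  ✓accept
'c' @ 3: {3,4}
'e' @ 4: {1,2,5}  ✓accept
'e' @ 5: {3,4}
'e' @ 6: {1,2,5}  ✓accept
after full input: {1,2,5}  (accept=1 in)

Answer: ACCEPT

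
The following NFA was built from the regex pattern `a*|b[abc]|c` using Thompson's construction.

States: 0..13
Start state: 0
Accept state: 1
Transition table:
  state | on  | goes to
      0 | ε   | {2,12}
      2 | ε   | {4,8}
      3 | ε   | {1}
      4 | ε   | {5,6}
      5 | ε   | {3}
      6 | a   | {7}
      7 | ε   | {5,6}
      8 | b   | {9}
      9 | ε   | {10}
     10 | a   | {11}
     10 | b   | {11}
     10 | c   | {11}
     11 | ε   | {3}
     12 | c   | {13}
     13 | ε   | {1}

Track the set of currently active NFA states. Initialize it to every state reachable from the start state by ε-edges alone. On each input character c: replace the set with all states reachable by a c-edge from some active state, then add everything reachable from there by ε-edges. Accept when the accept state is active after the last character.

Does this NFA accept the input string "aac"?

Answer: REJECT

Derivation:
S₀ = ε-closure({0}) = {0,1,2,3,4,5,6,8,12}
'a' @ 1: {1,3,5,6,7}  ✓accept
'a' @ 2: {1,3,5,6,7}  ✓accept
'c' @ 3: {}  — no active states
final: {}; accept 1 not in set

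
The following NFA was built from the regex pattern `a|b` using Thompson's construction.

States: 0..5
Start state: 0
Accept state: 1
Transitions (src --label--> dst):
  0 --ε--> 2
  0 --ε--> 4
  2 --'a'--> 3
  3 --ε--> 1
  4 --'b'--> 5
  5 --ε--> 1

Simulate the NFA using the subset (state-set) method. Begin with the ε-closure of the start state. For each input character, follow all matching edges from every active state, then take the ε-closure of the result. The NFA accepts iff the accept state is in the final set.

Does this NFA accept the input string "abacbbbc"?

Answer: REJECT

Trace:
start: ε-closure({0}) = {0,2,4}
'a' @ 1: {1,3}  (accept∈set)
'b' @ 2: {}  — dead — no transitions
rest 'acbbbc' ignored (set empty)
after full input: {}  (accept=1 not in)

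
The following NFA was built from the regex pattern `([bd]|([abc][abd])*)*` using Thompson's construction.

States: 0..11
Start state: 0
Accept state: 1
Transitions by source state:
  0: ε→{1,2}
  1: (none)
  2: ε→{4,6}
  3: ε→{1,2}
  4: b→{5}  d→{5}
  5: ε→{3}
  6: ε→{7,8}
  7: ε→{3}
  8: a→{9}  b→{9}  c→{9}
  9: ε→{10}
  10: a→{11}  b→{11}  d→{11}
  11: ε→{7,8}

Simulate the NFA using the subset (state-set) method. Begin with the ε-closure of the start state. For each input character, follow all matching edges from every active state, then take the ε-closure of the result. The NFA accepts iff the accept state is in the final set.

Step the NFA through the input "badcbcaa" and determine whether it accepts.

Answer: REJECT

Trace:
initial (ε-close {0}): {0,1,2,3,4,6,7,8}
'b' @ 1: {1,2,3,4,5,6,7,8,9,10}  (accept∈set)
'a' @ 2: {1,2,3,4,6,7,8,9,10,11}  (accept∈set)
'd' @ 3: {1,2,3,4,5,6,7,8,11}  (accept∈set)
'c' @ 4: {9,10}
'b' @ 5: {1,2,3,4,6,7,8,11}  (accept∈set)
'c' @ 6: {9,10}
'a' @ 7: {1,2,3,4,6,7,8,11}  (accept∈set)
'a' @ 8: {9,10}
end set {9,10} — state 1 not in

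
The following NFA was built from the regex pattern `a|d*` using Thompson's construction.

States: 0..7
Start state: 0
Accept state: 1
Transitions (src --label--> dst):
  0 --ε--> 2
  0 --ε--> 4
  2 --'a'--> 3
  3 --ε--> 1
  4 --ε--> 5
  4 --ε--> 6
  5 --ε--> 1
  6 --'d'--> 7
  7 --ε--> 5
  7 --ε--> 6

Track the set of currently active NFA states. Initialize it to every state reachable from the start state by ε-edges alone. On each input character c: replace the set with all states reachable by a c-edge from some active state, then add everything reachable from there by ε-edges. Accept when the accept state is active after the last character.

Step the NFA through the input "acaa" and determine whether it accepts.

initial (ε-close {0}): {0,1,2,4,5,6}
'a' @ 1: {1,3}  [accepting]
'c' @ 2: {}  — no active states
rest 'aa' ignored (set empty)
after full input: {}  (accept=1 not in)

Answer: REJECT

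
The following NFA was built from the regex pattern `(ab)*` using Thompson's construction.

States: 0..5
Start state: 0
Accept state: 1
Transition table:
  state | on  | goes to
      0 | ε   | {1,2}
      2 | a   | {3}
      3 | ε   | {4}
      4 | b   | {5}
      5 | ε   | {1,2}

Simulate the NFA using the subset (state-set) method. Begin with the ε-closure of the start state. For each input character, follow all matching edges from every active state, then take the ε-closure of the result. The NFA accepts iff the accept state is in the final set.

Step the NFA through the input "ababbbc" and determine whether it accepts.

Answer: REJECT

Steps:
start: ε-closure({0}) = {0,1,2}
'a' @ 1: {3,4}
'b' @ 2: {1,2,5}  [accepting]
'a' @ 3: {3,4}
'b' @ 4: {1,2,5}  [accepting]
'b' @ 5: {}  — dead — no transitions
rest 'bc' ignored (set empty)
end set {} — state 1 not in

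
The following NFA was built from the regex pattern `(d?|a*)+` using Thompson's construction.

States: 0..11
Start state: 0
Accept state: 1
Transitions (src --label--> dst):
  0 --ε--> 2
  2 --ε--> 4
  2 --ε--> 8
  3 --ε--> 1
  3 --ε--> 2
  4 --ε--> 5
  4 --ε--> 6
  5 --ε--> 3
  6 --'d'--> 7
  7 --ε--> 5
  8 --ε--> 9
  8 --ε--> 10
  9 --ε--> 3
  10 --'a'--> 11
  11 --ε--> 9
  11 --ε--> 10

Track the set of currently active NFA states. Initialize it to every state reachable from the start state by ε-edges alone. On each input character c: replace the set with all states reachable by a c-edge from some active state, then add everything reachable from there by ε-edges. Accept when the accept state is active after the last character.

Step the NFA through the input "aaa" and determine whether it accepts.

Answer: ACCEPT

Steps:
start: ε-closure({0}) = {0,1,2,3,4,5,6,8,9,10}
'a' @ 1: {1,2,3,4,5,6,8,9,10,11}  [accepting]
'a' @ 2: {1,2,3,4,5,6,8,9,10,11}  [accepting]
'a' @ 3: {1,2,3,4,5,6,8,9,10,11}  [accepting]
end set {1,2,3,4,5,6,8,9,10,11} — state 1 in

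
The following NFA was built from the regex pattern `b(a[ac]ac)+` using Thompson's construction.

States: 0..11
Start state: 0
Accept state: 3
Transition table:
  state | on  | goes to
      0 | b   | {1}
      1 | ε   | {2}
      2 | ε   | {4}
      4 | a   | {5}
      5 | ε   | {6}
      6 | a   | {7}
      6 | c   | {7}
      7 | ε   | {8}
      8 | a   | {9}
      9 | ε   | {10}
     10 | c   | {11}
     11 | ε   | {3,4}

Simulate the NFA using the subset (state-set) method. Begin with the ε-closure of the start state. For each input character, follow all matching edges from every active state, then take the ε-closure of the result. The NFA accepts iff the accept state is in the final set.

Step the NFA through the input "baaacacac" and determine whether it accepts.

start: ε-closure({0}) = {0}
'b' @ 1: {1,2,4}
'a' @ 2: {5,6}
'a' @ 3: {7,8}
'a' @ 4: {9,10}
'c' @ 5: {3,4,11}  ✓accept
'a' @ 6: {5,6}
'c' @ 7: {7,8}
'a' @ 8: {9,10}
'c' @ 9: {3,4,11}  ✓accept
end set {3,4,11} — state 3 in

Answer: ACCEPT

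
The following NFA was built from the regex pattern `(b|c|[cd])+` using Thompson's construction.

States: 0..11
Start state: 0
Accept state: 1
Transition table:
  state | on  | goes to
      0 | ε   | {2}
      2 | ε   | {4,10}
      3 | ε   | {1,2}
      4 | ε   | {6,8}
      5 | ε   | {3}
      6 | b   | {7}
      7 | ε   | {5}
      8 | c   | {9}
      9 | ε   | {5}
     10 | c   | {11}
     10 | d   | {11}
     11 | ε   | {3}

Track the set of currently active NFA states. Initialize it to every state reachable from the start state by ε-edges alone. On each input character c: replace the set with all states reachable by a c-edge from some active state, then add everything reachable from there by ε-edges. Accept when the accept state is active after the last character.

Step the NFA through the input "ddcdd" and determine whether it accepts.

Answer: ACCEPT

Trace:
start: ε-closure({0}) = {0,2,4,6,8,10}
'd' @ 1: {1,2,3,4,6,8,10,11}  (accept∈set)
'd' @ 2: {1,2,3,4,6,8,10,11}  (accept∈set)
'c' @ 3: {1,2,3,4,5,6,8,9,10,11}  (accept∈set)
'd' @ 4: {1,2,3,4,6,8,10,11}  (accept∈set)
'd' @ 5: {1,2,3,4,6,8,10,11}  (accept∈set)
final: {1,2,3,4,6,8,10,11}; accept 1 in set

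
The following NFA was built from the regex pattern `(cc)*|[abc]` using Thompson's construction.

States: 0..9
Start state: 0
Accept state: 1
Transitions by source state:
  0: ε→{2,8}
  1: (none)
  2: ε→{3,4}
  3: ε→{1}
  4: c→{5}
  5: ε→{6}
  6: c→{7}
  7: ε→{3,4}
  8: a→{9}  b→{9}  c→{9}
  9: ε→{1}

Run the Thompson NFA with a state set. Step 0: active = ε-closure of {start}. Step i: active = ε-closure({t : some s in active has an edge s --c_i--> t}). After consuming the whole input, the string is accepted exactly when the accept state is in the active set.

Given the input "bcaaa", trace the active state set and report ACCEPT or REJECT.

initial (ε-close {0}): {0,1,2,3,4,8}
'b' @ 1: {1,9}  ✓accept
'c' @ 2: {}  — dead — no transitions
rest 'aaa' ignored (set empty)
end set {} — state 1 not in

Answer: REJECT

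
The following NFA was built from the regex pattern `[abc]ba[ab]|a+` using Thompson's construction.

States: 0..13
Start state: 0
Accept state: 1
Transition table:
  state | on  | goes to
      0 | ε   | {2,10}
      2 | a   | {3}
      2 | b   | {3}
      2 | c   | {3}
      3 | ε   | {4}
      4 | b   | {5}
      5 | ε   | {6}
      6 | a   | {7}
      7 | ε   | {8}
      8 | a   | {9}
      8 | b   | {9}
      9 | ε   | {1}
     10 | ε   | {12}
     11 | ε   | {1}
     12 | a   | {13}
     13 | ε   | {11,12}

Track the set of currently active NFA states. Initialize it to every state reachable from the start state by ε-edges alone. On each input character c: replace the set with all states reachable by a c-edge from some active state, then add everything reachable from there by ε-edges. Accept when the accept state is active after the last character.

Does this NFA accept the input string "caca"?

S₀ = ε-closure({0}) = {0,2,10,12}
'c' @ 1: {3,4}
'a' @ 2: {}  — no active states
rest 'ca' ignored (set empty)
after full input: {}  (accept=1 not in)

Answer: REJECT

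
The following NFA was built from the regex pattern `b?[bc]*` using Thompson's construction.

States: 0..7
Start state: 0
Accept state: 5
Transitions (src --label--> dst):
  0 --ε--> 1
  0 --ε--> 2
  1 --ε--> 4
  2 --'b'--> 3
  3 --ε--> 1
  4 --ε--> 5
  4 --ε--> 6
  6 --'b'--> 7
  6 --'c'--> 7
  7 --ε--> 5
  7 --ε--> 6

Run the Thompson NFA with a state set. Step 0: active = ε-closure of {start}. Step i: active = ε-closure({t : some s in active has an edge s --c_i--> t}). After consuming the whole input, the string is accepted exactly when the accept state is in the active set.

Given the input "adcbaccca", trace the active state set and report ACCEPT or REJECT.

Answer: REJECT

Derivation:
start: ε-closure({0}) = {0,1,2,4,5,6}
'a' @ 1: {}  — no active states
rest 'dcbaccca' ignored (set empty)
end set {} — state 5 not in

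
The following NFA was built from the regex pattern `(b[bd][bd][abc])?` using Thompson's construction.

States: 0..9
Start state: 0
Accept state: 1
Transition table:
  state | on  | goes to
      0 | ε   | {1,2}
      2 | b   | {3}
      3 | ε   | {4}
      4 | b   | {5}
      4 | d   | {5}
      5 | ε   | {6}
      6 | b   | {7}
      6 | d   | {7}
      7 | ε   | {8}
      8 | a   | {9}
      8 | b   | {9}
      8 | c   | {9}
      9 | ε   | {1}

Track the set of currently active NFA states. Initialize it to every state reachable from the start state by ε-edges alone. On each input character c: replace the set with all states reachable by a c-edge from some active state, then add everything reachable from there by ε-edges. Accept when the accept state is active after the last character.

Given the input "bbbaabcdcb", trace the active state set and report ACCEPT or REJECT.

Answer: REJECT

Derivation:
start: ε-closure({0}) = {0,1,2}
'b' @ 1: {3,4}
'b' @ 2: {5,6}
'b' @ 3: {7,8}
'a' @ 4: {1,9}  (accept∈set)
'a' @ 5: {}  — dead — no transitions
rest 'bcdcb' ignored (set empty)
after full input: {}  (accept=1 not in)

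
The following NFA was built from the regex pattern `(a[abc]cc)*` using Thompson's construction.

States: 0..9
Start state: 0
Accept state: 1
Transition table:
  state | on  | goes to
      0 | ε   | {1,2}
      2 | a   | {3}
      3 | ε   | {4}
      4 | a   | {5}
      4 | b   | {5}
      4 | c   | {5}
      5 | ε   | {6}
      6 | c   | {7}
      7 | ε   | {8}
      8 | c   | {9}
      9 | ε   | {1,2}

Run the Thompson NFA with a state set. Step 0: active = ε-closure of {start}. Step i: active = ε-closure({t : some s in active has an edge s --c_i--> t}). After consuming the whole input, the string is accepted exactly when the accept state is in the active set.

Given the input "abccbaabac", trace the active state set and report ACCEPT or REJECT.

Answer: REJECT

Trace:
start: ε-closure({0}) = {0,1,2}
'a' @ 1: {3,4}
'b' @ 2: {5,6}
'c' @ 3: {7,8}
'c' @ 4: {1,2,9}  [accepting]
'b' @ 5: {}  — state set empty
rest 'aabac' ignored (set empty)
final: {}; accept 1 not in set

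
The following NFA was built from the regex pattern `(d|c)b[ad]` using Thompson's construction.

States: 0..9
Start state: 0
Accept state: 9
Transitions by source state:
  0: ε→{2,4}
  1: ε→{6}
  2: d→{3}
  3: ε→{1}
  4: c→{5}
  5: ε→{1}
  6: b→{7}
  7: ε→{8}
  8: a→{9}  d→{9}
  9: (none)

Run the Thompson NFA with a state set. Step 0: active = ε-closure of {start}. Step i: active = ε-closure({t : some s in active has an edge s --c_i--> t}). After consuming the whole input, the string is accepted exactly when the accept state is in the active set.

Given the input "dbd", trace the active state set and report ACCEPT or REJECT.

Answer: ACCEPT

Trace:
initial (ε-close {0}): {0,2,4}
'd' @ 1: {1,3,6}
'b' @ 2: {7,8}
'd' @ 3: {9}  [accepting]
final: {9}; accept 9 in set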